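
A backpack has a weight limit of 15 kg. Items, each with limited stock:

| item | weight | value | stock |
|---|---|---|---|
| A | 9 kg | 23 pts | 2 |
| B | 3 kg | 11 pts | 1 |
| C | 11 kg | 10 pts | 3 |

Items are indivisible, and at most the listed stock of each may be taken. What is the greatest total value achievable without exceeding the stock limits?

Best selections within weight 15 and stock limits:
- 1×A + 1×B: weight 12, value 34
- 1×A: weight 9, value 23
- 1×B + 1×C: weight 14, value 21
Best: 34 pts.

34 pts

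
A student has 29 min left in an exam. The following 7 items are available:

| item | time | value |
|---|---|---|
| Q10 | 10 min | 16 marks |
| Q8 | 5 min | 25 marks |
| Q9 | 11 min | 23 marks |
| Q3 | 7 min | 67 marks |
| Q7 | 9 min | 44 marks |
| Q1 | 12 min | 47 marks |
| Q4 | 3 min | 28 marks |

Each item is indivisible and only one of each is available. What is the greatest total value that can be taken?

167 marks

Check high-value combinations within 29 min:
- Q8+Q3+Q1+Q4: time 5+7+12+3=27, value 25+67+47+28=167
- Q8+Q3+Q7+Q4: time 5+7+9+3=24, value 25+67+44+28=164
- Q3+Q7+Q1: time 7+9+12=28, value 67+44+47=158
- Q10+Q3+Q7+Q4: time 10+7+9+3=29, value 16+67+44+28=155
Best: 167 marks.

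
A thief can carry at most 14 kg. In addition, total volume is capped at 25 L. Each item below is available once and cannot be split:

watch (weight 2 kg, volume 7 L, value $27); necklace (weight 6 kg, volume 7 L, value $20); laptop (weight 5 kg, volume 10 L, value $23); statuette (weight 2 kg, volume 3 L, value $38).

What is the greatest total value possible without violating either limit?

$88

Feasible sets respecting both limits:
- watch+laptop+statuette: weight 9, volume 20, value 88
- watch+necklace+statuette: weight 10, volume 17, value 85
- necklace+laptop+statuette: weight 13, volume 20, value 81
- watch+necklace+laptop: weight 13, volume 24, value 70
Best: $88.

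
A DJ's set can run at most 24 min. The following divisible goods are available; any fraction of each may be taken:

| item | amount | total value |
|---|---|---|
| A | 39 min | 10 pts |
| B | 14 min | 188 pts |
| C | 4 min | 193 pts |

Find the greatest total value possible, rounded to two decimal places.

Take in order of value per unit:
- C (193/4 per unit): all 4 → value 193, running total 193.00
- B (188/14 per unit): all 14 → value 188, running total 381.00
- A (10/39 per unit): 6 of 39 → value 6×10/39 = 1.5385, running total 382.54
Total 382.54.

382.54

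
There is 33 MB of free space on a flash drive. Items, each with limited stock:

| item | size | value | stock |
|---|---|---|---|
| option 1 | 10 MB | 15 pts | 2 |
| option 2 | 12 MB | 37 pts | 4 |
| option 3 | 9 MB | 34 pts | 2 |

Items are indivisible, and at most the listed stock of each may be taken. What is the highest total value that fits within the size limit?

108 pts

Top feasible selections:
- 2×option 2 + 1×option 3: size 33, value 108
- 1×option 2 + 2×option 3: size 30, value 105
Best: 108 pts.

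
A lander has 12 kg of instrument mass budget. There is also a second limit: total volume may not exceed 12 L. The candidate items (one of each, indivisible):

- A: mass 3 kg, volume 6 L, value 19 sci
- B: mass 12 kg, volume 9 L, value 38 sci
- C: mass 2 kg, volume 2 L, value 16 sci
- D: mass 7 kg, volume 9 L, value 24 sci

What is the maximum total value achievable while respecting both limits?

40 sci

Feasible sets respecting both limits:
- C+D: mass 9, volume 11, value 40
- B: mass 12, volume 9, value 38
- A+C: mass 5, volume 8, value 35
- D: mass 7, volume 9, value 24
Best: 40 sci.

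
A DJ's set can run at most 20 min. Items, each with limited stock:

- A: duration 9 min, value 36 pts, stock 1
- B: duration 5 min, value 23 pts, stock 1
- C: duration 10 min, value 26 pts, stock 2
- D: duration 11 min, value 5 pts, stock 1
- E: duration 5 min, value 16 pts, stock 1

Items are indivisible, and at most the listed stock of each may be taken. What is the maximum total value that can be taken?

Top feasible selections:
- 1×A + 1×B + 1×E: duration 19, value 75
- 1×B + 1×C + 1×E: duration 20, value 65
- 1×A + 1×C: duration 19, value 62
- 1×A + 1×B: duration 14, value 59
Best: 75 pts.

75 pts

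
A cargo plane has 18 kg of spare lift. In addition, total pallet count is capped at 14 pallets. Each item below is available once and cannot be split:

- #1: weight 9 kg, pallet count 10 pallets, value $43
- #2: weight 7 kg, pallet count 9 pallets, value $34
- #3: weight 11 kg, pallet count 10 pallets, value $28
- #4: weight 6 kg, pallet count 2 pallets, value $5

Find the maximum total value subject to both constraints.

$48

Feasible sets respecting both limits:
- #1+#4: weight 15, pallet count 12, value 48
- #1: weight 9, pallet count 10, value 43
- #2+#4: weight 13, pallet count 11, value 39
Best: $48.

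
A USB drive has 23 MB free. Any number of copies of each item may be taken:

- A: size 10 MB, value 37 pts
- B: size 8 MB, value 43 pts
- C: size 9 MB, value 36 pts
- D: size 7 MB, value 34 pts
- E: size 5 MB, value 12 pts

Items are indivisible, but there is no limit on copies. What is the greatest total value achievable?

Best value-per-unit is B at 43/8; filling with it alone gives 2×43 = 86.
Optimal mix: 2×B + 1×D → size 23, value 120.

120 pts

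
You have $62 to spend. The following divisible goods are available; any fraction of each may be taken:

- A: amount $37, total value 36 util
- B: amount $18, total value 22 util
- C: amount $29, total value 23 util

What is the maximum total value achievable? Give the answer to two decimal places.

Take in order of value per unit:
- B (22/18 per unit): all 18 → value 22, running total 22.00
- A (36/37 per unit): all 37 → value 36, running total 58.00
- C (23/29 per unit): 7 of 29 → value 7×23/29 = 5.5517, running total 63.55
Total 63.55.

63.55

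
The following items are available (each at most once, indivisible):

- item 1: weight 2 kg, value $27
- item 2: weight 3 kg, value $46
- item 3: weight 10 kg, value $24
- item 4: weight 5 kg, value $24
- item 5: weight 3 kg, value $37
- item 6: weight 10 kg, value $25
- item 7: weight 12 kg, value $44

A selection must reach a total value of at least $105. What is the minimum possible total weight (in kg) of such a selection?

8

Subsets with value ≥ 105, sorted by total weight:
- item 1+item 2+item 5: weight 8, value 110
- item 2+item 4+item 5: weight 11, value 107
Minimum weight: 8 kg.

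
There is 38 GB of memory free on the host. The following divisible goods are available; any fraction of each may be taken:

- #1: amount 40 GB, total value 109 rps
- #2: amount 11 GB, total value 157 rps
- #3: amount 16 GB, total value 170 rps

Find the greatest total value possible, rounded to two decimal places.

Take in order of value per unit:
- #2 (157/11 per unit): all 11 → value 157, running total 157.00
- #3 (170/16 per unit): all 16 → value 170, running total 327.00
- #1 (109/40 per unit): 11 of 40 → value 11×109/40 = 29.9750, running total 356.98
Total 356.98.

356.98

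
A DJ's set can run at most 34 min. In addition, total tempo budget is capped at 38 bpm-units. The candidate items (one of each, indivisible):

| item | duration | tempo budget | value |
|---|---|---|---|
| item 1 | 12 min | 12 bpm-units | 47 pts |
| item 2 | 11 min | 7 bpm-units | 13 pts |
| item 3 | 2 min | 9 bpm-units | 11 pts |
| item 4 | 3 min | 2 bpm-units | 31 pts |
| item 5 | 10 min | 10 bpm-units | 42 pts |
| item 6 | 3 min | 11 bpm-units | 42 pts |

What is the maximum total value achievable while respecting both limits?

Feasible sets respecting both limits:
- item 1+item 4+item 5+item 6: duration 28, tempo budget 35, value 162
- item 1+item 2+item 4+item 6: duration 29, tempo budget 32, value 133
- item 1+item 3+item 4+item 5: duration 27, tempo budget 33, value 131
Best: 162 pts.

162 pts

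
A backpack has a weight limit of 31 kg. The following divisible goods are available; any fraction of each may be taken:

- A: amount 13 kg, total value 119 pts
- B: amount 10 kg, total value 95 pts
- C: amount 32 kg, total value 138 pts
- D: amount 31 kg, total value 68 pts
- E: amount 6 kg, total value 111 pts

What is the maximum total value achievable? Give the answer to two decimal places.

Take in order of value per unit:
- E (111/6 per unit): all 6 → value 111, running total 111.00
- B (95/10 per unit): all 10 → value 95, running total 206.00
- A (119/13 per unit): all 13 → value 119, running total 325.00
- C (138/32 per unit): 2 of 32 → value 2×138/32 = 8.6250, running total 333.63
Total 333.63.

333.63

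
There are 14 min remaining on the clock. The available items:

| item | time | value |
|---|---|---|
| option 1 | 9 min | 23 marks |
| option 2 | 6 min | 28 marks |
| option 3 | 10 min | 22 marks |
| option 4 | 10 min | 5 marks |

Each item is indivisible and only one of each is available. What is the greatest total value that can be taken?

Check high-value combinations within 14 min:
- option 2: time 6, value 28
- option 1: time 9, value 23
- option 3: time 10, value 22
- option 4: time 10, value 5
Best: 28 marks.

28 marks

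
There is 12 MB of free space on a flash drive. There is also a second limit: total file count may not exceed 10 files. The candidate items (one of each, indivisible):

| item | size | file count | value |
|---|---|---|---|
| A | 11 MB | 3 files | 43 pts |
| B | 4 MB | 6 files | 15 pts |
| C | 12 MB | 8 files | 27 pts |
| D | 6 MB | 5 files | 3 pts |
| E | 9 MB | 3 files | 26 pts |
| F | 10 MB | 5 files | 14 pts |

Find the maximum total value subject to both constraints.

Feasible sets respecting both limits:
- A: size 11, file count 3, value 43
- C: size 12, file count 8, value 27
- E: size 9, file count 3, value 26
- B: size 4, file count 6, value 15
Best: 43 pts.

43 pts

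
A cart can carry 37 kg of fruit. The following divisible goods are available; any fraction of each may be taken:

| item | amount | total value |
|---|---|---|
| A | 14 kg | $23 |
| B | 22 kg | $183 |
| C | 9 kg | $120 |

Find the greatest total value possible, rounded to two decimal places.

312.86

Take in order of value per unit:
- C (120/9 per unit): all 9 → value 120, running total 120.00
- B (183/22 per unit): all 22 → value 183, running total 303.00
- A (23/14 per unit): 6 of 14 → value 6×23/14 = 9.8571, running total 312.86
Total 312.86.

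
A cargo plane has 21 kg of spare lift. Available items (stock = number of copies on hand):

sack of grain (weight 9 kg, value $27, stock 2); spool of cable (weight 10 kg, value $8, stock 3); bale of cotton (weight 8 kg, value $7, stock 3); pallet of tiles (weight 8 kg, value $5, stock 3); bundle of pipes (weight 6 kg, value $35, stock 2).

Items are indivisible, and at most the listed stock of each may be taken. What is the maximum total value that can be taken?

$97

Top feasible selections:
- 1×sack of grain + 2×bundle of pipes: weight 21, value 97
- 1×bale of cotton + 2×bundle of pipes: weight 20, value 77
Best: $97.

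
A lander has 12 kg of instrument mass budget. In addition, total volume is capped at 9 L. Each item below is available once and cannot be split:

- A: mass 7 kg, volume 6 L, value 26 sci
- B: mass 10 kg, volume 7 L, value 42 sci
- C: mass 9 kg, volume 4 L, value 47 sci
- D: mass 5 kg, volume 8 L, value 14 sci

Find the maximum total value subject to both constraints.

Feasible sets respecting both limits:
- C: mass 9, volume 4, value 47
- B: mass 10, volume 7, value 42
- A: mass 7, volume 6, value 26
- D: mass 5, volume 8, value 14
Best: 47 sci.

47 sci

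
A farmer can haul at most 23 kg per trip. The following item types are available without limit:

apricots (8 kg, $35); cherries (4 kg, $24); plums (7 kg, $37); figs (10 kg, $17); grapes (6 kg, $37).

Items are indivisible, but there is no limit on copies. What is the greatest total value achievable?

$135

Best value-per-unit is grapes at 37/6; filling with it alone gives 3×37 = 111.
Optimal mix: 1×cherries + 1×plums + 2×grapes → weight 23, value 135.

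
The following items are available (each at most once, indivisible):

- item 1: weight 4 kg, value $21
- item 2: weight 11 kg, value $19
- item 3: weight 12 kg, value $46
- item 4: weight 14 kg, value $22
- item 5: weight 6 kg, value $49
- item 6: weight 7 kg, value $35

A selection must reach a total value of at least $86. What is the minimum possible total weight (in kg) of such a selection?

17

Subsets with value ≥ 86, sorted by total weight:
- item 1+item 5+item 6: weight 17, value 105
- item 3+item 5: weight 18, value 95
- item 1+item 2+item 5: weight 21, value 89
- item 1+item 3+item 5: weight 22, value 116
Minimum weight: 17 kg.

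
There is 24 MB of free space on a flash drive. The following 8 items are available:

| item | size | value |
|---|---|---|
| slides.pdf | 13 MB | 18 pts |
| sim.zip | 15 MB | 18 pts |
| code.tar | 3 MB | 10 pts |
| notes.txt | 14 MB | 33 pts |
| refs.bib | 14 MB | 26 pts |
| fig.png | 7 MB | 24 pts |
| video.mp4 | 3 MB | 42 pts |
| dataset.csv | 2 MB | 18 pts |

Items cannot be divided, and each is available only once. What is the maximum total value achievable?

This is a 0/1 knapsack; check combinations near the capacity.
- code.tar+notes.txt+video.mp4+dataset.csv: size 3+14+3+2=22, value 10+33+42+18=103
- notes.txt+fig.png+video.mp4: size 14+7+3=24, value 33+24+42=99
- code.tar+refs.bib+video.mp4+dataset.csv: size 3+14+3+2=22, value 10+26+42+18=96
- code.tar+fig.png+video.mp4+dataset.csv: size 3+7+3+2=15, value 10+24+42+18=94
- notes.txt+video.mp4+dataset.csv: size 14+3+2=19, value 33+42+18=93
Best: 103 pts.

103 pts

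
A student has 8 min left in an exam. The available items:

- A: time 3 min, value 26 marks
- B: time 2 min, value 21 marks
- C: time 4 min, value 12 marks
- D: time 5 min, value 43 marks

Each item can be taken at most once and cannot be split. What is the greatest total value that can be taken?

69 marks

This is a 0/1 knapsack; check combinations near the capacity.
- A+D: time 3+5=8, value 26+43=69
- B+D: time 2+5=7, value 21+43=64
- A+B: time 3+2=5, value 26+21=47
Best: 69 marks.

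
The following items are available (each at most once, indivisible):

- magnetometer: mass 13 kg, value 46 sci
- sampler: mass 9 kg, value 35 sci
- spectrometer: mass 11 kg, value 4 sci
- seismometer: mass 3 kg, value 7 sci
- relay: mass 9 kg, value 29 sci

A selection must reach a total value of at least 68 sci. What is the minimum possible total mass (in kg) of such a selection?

21

Subsets with value ≥ 68, sorted by total mass:
- sampler+seismometer+relay: mass 21, value 71
- magnetometer+sampler: mass 22, value 81
- magnetometer+relay: mass 22, value 75
- magnetometer+sampler+seismometer: mass 25, value 88
Minimum mass: 21 kg.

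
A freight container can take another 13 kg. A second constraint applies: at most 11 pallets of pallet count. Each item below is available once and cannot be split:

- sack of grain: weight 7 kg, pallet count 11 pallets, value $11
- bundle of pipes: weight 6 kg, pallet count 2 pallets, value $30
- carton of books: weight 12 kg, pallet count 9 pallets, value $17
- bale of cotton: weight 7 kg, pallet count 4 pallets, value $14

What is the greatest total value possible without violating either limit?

Feasible sets respecting both limits:
- bundle of pipes+bale of cotton: weight 13, pallet count 6, value 44
- bundle of pipes: weight 6, pallet count 2, value 30
- carton of books: weight 12, pallet count 9, value 17
Best: $44.

$44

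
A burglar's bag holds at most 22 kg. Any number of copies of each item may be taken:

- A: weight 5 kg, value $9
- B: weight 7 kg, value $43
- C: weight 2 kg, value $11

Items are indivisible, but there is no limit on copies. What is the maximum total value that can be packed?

Best value-per-unit is B at 43/7; filling with it alone gives 3×43 = 129.
Optimal mix: 2×B + 4×C → weight 22, value 130.

$130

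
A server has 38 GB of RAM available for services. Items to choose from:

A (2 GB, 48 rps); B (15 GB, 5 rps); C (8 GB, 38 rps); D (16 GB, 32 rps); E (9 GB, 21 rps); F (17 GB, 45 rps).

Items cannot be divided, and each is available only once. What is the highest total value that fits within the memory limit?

This is a 0/1 knapsack; check combinations near the capacity.
- A+C+E+F: memory 2+8+9+17=36, value 48+38+21+45=152
- A+C+D+E: memory 2+8+16+9=35, value 48+38+32+21=139
- A+C+F: memory 2+8+17=27, value 48+38+45=131
Best: 152 rps.

152 rps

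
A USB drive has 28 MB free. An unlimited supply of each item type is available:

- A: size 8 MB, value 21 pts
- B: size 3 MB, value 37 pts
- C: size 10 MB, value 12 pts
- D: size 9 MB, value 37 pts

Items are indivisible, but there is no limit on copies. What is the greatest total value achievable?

333 pts

Best value-per-unit is B at 37/3, and filling with it alone uses size 9×3=27. No mix of the others beats 9×37 = 333.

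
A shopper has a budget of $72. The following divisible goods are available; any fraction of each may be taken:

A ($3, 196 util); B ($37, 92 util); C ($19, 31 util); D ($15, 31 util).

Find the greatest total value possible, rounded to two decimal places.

Take in order of value per unit:
- A (196/3 per unit): all 3 → value 196, running total 196.00
- B (92/37 per unit): all 37 → value 92, running total 288.00
- D (31/15 per unit): all 15 → value 31, running total 319.00
- C (31/19 per unit): 17 of 19 → value 17×31/19 = 27.7368, running total 346.74
Total 346.74.

346.74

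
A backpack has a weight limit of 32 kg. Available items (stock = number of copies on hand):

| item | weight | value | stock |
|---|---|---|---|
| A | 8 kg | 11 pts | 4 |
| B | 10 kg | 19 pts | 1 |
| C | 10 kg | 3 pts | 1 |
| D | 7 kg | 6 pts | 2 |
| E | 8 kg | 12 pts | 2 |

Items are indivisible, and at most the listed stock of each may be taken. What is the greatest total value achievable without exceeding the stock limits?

Best selections within weight 32 and stock limits:
- 2×A + 2×E: weight 32, value 46
- 3×A + 1×E: weight 32, value 45
- 4×A: weight 32, value 44
Best: 46 pts.

46 pts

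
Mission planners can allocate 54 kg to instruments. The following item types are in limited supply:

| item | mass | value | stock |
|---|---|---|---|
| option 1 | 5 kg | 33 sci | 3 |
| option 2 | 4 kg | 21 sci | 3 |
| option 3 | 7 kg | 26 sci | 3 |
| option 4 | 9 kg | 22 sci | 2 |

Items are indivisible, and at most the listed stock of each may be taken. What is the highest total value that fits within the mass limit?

Best selections within mass 54 and stock limits:
- 3×option 1 + 2×option 2 + 3×option 3 + 1×option 4: mass 53, value 241
- 3×option 1 + 3×option 2 + 3×option 3: mass 48, value 240
Best: 241 sci.

241 sci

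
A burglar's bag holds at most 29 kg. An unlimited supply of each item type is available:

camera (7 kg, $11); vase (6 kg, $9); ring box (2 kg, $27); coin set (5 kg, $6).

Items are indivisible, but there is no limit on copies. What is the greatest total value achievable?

$378

Best value-per-unit is ring box at 27/2, and filling with it alone uses weight 14×2=28. No mix of the others beats 14×27 = 378.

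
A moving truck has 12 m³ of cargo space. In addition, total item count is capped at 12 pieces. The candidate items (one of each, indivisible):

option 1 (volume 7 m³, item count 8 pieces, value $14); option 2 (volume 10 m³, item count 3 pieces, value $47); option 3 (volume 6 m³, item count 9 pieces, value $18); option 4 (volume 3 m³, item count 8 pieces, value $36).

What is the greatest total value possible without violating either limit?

$47

Feasible sets respecting both limits:
- option 2: volume 10, item count 3, value 47
- option 4: volume 3, item count 8, value 36
- option 3: volume 6, item count 9, value 18
- option 1: volume 7, item count 8, value 14
Best: $47.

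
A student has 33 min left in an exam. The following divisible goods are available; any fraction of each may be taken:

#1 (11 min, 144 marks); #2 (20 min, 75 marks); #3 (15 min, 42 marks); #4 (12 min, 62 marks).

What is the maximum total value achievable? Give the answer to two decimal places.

243.50

Take in order of value per unit:
- #1 (144/11 per unit): all 11 → value 144, running total 144.00
- #4 (62/12 per unit): all 12 → value 62, running total 206.00
- #2 (75/20 per unit): 10 of 20 → value 10×75/20 = 37.5000, running total 243.50
Total 243.50.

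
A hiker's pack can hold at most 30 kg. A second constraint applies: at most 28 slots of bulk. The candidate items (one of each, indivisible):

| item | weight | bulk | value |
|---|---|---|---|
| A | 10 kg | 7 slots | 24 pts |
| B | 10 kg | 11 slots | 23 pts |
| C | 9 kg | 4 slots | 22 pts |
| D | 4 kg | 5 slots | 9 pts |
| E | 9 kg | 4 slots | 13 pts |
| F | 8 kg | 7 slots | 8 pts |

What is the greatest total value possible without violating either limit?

Feasible sets respecting both limits:
- A+B+C: weight 29, bulk 22, value 69
- A+B+E: weight 29, bulk 22, value 60
- A+C+E: weight 28, bulk 15, value 59
Best: 69 pts.

69 pts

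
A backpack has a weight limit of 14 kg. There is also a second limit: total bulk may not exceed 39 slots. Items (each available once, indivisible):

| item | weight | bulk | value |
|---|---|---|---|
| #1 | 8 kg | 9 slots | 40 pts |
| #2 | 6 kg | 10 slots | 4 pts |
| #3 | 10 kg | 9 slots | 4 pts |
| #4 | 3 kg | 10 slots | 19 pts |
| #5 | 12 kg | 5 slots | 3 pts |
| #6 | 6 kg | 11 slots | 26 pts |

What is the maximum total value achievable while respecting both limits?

66 pts

Feasible sets respecting both limits:
- #1+#6: weight 14, bulk 20, value 66
- #1+#4: weight 11, bulk 19, value 59
- #4+#6: weight 9, bulk 21, value 45
- #1+#2: weight 14, bulk 19, value 44
Best: 66 pts.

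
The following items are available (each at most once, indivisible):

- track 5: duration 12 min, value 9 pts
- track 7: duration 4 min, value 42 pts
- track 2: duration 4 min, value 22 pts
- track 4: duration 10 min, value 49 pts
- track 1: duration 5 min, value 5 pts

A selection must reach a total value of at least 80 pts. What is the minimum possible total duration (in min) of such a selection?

14

Subsets with value ≥ 80, sorted by total duration:
- track 7+track 4: duration 14, value 91
- track 7+track 2+track 4: duration 18, value 113
- track 7+track 4+track 1: duration 19, value 96
Minimum duration: 14 min.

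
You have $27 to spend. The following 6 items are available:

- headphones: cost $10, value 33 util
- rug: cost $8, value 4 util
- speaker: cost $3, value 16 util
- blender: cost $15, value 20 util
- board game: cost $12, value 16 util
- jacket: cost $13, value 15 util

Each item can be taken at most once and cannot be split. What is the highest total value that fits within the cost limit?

65 util

This is a 0/1 knapsack; check combinations near the capacity.
- headphones+speaker+board game: cost 10+3+12=25, value 33+16+16=65
- headphones+speaker+jacket: cost 10+3+13=26, value 33+16+15=64
- headphones+rug+speaker: cost 10+8+3=21, value 33+4+16=53
- headphones+blender: cost 10+15=25, value 33+20=53
Best: 65 util.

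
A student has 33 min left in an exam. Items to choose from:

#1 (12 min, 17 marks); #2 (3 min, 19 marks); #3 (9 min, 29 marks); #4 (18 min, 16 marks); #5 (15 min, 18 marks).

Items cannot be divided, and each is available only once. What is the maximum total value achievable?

66 marks

Check high-value combinations within 33 min:
- #2+#3+#5: time 3+9+15=27, value 19+29+18=66
- #1+#2+#3: time 12+3+9=24, value 17+19+29=65
- #2+#3+#4: time 3+9+18=30, value 19+29+16=64
- #1+#2+#5: time 12+3+15=30, value 17+19+18=54
Best: 66 marks.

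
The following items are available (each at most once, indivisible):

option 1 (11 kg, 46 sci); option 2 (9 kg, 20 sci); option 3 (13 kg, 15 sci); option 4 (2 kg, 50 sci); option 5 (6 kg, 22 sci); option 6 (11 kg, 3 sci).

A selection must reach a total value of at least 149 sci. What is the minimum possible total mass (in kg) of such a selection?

41

Subsets with value ≥ 149, sorted by total mass:
- option 1+option 2+option 3+option 4+option 5: mass 41, value 153
- option 1+option 2+option 3+option 4+option 5+option 6: mass 52, value 156
Minimum mass: 41 kg.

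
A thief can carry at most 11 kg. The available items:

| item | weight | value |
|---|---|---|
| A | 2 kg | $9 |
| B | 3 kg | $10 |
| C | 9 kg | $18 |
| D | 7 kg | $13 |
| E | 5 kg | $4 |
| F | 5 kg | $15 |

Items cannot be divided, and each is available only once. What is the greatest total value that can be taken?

This is a 0/1 knapsack; check combinations near the capacity.
- A+B+F: weight 2+3+5=10, value 9+10+15=34
- A+C: weight 2+9=11, value 9+18=27
- B+F: weight 3+5=8, value 10+15=25
- A+F: weight 2+5=7, value 9+15=24
- B+D: weight 3+7=10, value 10+13=23
Best: $34.

$34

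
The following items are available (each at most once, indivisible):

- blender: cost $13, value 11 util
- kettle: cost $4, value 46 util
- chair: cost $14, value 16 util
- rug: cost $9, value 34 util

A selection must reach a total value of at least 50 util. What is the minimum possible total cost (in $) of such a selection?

13

Subsets with value ≥ 50, sorted by total cost:
- kettle+rug: cost 13, value 80
- blender+kettle: cost 17, value 57
Minimum cost: 13 $.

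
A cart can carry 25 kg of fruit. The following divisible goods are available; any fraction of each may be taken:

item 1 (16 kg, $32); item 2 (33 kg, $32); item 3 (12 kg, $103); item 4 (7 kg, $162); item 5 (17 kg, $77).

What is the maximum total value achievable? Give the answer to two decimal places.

Take in order of value per unit:
- item 4 (162/7 per unit): all 7 → value 162, running total 162.00
- item 3 (103/12 per unit): all 12 → value 103, running total 265.00
- item 5 (77/17 per unit): 6 of 17 → value 6×77/17 = 27.1765, running total 292.18
Total 292.18.

292.18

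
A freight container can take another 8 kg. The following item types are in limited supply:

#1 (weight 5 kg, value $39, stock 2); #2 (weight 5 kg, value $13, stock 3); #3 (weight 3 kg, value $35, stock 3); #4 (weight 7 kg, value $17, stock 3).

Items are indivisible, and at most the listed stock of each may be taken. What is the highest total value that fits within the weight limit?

$74

Top feasible selections:
- 1×#1 + 1×#3: weight 8, value 74
- 2×#3: weight 6, value 70
- 1×#2 + 1×#3: weight 8, value 48
- 1×#1: weight 5, value 39
Best: $74.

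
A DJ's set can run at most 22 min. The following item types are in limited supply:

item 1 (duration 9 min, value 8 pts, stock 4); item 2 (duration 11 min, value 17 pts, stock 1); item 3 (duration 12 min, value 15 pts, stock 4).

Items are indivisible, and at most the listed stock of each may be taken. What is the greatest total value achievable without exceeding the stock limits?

25 pts

Top feasible selections:
- 1×item 1 + 1×item 2: duration 20, value 25
- 1×item 1 + 1×item 3: duration 21, value 23
Best: 25 pts.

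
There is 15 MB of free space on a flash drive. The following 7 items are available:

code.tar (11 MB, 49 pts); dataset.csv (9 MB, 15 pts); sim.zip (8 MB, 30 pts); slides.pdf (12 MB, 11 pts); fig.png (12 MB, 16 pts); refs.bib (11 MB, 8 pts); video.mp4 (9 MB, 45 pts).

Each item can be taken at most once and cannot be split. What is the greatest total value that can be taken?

This is a 0/1 knapsack; check combinations near the capacity.
- code.tar: size 11, value 49
- video.mp4: size 9, value 45
- sim.zip: size 8, value 30
- fig.png: size 12, value 16
Best: 49 pts.

49 pts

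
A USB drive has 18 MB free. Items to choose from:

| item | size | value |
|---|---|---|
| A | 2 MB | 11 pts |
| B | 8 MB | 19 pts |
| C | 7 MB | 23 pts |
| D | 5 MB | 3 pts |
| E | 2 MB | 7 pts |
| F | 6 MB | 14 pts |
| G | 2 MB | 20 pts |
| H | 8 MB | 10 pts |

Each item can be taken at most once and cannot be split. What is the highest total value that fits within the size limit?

Check high-value combinations within 18 MB:
- A+C+F+G: size 2+7+6+2=17, value 11+23+14+20=68
- C+E+F+G: size 7+2+6+2=17, value 23+7+14+20=64
- A+C+D+E+G: size 2+7+5+2+2=18, value 11+23+3+7+20=64
- A+B+F+G: size 2+8+6+2=18, value 11+19+14+20=64
Best: 68 pts.

68 pts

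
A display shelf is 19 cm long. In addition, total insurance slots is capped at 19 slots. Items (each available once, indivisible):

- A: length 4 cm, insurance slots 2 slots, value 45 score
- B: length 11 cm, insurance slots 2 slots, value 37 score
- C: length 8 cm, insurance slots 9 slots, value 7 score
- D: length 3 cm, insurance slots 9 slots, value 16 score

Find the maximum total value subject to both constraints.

Feasible sets respecting both limits:
- A+B+D: length 18, insurance slots 13, value 98
- A+B: length 15, insurance slots 4, value 82
- A+D: length 7, insurance slots 11, value 61
- B+D: length 14, insurance slots 11, value 53
Best: 98 score.

98 score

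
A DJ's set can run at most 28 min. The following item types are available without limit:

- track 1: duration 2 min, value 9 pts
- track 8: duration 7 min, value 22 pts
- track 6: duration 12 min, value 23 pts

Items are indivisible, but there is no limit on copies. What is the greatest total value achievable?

Best value-per-unit is track 1 at 9/2, and filling with it alone uses duration 14×2=28. No mix of the others beats 14×9 = 126.

126 pts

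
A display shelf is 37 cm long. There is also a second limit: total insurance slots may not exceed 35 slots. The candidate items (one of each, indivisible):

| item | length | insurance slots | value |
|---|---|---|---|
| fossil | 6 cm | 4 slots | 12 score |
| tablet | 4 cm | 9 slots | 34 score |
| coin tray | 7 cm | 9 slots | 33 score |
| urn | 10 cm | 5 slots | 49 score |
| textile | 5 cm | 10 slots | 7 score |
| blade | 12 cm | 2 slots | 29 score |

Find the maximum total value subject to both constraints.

Feasible sets respecting both limits:
- tablet+coin tray+urn+blade: length 33, insurance slots 25, value 145
- fossil+tablet+urn+textile+blade: length 37, insurance slots 30, value 131
- fossil+tablet+coin tray+urn: length 27, insurance slots 27, value 128
Best: 145 score.

145 score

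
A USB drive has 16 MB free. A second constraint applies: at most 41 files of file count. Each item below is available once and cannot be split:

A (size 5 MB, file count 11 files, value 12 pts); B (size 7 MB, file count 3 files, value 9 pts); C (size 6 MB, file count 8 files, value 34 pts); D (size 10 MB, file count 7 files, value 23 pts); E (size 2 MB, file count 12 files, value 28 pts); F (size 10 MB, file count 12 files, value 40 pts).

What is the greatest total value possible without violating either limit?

Feasible sets respecting both limits:
- A+C+E: size 13, file count 31, value 74
- C+F: size 16, file count 20, value 74
- B+C+E: size 15, file count 23, value 71
- E+F: size 12, file count 24, value 68
Best: 74 pts.

74 pts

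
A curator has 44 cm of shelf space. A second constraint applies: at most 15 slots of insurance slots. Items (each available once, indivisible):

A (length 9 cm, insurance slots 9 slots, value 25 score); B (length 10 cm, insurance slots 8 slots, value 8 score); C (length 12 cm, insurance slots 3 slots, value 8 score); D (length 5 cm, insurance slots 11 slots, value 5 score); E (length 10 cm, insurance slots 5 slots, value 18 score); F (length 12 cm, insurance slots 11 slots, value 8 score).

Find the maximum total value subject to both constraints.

Feasible sets respecting both limits:
- A+E: length 19, insurance slots 14, value 43
- A+C: length 21, insurance slots 12, value 33
- B+E: length 20, insurance slots 13, value 26
Best: 43 score.

43 score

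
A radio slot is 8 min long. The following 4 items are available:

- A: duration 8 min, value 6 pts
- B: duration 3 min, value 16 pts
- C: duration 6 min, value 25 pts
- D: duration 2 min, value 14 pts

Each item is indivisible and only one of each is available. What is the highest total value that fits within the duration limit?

Check high-value combinations within 8 min:
- C+D: duration 6+2=8, value 25+14=39
- B+D: duration 3+2=5, value 16+14=30
- C: duration 6, value 25
- B: duration 3, value 16
- D: duration 2, value 14
Best: 39 pts.

39 pts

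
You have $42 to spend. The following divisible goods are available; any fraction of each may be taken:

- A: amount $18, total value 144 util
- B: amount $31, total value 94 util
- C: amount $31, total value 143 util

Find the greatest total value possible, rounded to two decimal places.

254.71

Take in order of value per unit:
- A (144/18 per unit): all 18 → value 144, running total 144.00
- C (143/31 per unit): 24 of 31 → value 24×143/31 = 110.7097, running total 254.71
Total 254.71.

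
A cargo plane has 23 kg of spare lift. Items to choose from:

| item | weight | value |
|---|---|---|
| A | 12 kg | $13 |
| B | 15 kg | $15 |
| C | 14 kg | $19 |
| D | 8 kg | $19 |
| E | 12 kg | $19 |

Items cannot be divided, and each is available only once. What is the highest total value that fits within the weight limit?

Check high-value combinations within 23 kg:
- D+E: weight 8+12=20, value 19+19=38
- C+D: weight 14+8=22, value 19+19=38
- B+D: weight 15+8=23, value 15+19=34
- A+D: weight 12+8=20, value 13+19=32
- D: weight 8, value 19
Best: $38.

$38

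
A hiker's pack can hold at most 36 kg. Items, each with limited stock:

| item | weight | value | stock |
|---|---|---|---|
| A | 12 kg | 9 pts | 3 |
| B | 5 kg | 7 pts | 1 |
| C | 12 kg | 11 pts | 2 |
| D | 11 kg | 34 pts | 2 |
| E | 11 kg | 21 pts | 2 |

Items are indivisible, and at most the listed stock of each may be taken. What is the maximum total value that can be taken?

Best selections within weight 36 and stock limits:
- 2×D + 1×E: weight 33, value 89
- 1×C + 2×D: weight 34, value 79
Best: 89 pts.

89 pts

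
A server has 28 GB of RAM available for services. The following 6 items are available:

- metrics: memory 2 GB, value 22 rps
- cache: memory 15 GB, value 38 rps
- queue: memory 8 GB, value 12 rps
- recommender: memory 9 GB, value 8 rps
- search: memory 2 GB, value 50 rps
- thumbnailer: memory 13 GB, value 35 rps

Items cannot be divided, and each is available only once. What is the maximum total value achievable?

Check high-value combinations within 28 GB:
- metrics+cache+queue+search: memory 2+15+8+2=27, value 22+38+12+50=122
- metrics+queue+search+thumbnailer: memory 2+8+2+13=25, value 22+12+50+35=119
- metrics+cache+recommender+search: memory 2+15+9+2=28, value 22+38+8+50=118
Best: 122 rps.

122 rps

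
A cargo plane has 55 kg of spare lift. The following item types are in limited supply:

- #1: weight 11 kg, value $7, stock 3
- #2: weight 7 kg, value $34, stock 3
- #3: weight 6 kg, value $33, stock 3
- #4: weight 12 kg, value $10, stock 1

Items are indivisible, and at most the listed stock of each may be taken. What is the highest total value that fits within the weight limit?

Top feasible selections:
- 3×#2 + 3×#3 + 1×#4: weight 51, value 211
- 1×#1 + 3×#2 + 3×#3: weight 50, value 208
Best: $211.

$211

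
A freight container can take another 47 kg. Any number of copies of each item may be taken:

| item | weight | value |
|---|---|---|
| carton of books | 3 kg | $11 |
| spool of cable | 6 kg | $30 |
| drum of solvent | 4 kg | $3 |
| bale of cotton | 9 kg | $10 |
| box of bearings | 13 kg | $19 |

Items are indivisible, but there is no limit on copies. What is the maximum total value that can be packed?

Best value-per-unit is spool of cable at 30/6; filling with it alone gives 7×30 = 210.
Optimal mix: 1×carton of books + 7×spool of cable → weight 45, value 221.

$221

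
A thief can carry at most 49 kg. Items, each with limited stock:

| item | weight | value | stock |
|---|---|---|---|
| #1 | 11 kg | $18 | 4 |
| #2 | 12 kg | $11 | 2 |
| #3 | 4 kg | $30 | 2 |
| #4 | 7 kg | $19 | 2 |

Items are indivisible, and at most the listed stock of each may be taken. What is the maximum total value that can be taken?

Best selections within weight 49 and stock limits:
- 2×#1 + 2×#3 + 2×#4: weight 44, value 134
- 3×#1 + 2×#3 + 1×#4: weight 48, value 133
Best: $134.

$134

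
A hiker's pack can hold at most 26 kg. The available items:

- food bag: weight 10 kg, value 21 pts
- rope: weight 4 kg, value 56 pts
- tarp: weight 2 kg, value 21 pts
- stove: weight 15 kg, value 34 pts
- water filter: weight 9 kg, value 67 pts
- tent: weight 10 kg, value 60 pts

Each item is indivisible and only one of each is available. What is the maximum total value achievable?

204 pts

Check high-value combinations within 26 kg:
- rope+tarp+water filter+tent: weight 4+2+9+10=25, value 56+21+67+60=204
- rope+water filter+tent: weight 4+9+10=23, value 56+67+60=183
- food bag+rope+tarp+water filter: weight 10+4+2+9=25, value 21+56+21+67=165
Best: 204 pts.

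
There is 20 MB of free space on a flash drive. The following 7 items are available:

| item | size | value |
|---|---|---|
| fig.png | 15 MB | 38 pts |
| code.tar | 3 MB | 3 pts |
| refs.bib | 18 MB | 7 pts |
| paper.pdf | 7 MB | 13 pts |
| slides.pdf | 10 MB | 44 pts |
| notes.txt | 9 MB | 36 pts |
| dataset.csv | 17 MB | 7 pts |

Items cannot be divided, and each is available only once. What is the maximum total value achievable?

80 pts

Check high-value combinations within 20 MB:
- slides.pdf+notes.txt: size 10+9=19, value 44+36=80
- code.tar+paper.pdf+slides.pdf: size 3+7+10=20, value 3+13+44=60
- paper.pdf+slides.pdf: size 7+10=17, value 13+44=57
- code.tar+paper.pdf+notes.txt: size 3+7+9=19, value 3+13+36=52
- paper.pdf+notes.txt: size 7+9=16, value 13+36=49
Best: 80 pts.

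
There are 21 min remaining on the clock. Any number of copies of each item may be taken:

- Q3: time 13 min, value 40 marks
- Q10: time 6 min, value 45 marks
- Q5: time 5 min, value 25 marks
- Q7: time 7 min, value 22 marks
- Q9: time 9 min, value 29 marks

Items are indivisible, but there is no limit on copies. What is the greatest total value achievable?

Best value-per-unit is Q10 at 45/6, and filling with it alone uses time 3×6=18. No mix of the others beats 3×45 = 135.

135 marks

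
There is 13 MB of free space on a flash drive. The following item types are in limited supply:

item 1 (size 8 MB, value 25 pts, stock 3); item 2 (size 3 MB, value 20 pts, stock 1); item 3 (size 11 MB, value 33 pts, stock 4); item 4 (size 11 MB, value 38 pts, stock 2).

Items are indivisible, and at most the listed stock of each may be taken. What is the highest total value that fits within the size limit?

45 pts

Best selections within size 13 and stock limits:
- 1×item 1 + 1×item 2: size 11, value 45
- 1×item 4: size 11, value 38
Best: 45 pts.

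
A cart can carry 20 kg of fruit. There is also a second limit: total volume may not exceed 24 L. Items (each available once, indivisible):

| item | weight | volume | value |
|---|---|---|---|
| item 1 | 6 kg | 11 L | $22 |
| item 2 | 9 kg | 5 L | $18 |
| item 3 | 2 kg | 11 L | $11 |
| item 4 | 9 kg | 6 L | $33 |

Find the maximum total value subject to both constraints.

Feasible sets respecting both limits:
- item 2+item 3+item 4: weight 20, volume 22, value 62
- item 1+item 4: weight 15, volume 17, value 55
- item 2+item 4: weight 18, volume 11, value 51
- item 3+item 4: weight 11, volume 17, value 44
Best: $62.

$62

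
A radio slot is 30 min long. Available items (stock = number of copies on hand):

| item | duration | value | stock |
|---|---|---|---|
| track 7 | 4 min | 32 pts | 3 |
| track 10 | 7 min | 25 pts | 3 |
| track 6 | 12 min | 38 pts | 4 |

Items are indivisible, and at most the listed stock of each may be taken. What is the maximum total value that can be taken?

146 pts

Top feasible selections:
- 3×track 7 + 2×track 10: duration 26, value 146
- 2×track 7 + 3×track 10: duration 29, value 139
- 3×track 7 + 1×track 6: duration 24, value 134
- 2×track 7 + 1×track 10 + 1×track 6: duration 27, value 127
Best: 146 pts.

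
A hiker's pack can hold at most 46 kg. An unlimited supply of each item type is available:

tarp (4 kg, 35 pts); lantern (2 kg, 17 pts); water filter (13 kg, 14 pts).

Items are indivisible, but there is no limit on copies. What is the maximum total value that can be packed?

402 pts

Best value-per-unit is tarp at 35/4; filling with it alone gives 11×35 = 385.
Optimal mix: 11×tarp + 1×lantern → weight 46, value 402.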